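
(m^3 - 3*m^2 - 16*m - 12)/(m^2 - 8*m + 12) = (m^2 + 3*m + 2)/(m - 2)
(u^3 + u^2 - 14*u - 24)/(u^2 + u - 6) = (u^2 - 2*u - 8)/(u - 2)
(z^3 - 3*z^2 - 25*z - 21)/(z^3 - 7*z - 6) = (z^2 - 4*z - 21)/(z^2 - z - 6)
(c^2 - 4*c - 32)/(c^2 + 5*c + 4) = (c - 8)/(c + 1)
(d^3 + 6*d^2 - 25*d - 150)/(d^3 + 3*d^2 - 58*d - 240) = (d - 5)/(d - 8)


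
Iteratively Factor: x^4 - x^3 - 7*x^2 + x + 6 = (x + 1)*(x^3 - 2*x^2 - 5*x + 6) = (x - 3)*(x + 1)*(x^2 + x - 2) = (x - 3)*(x + 1)*(x + 2)*(x - 1)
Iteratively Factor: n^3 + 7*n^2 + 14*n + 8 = (n + 2)*(n^2 + 5*n + 4) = (n + 2)*(n + 4)*(n + 1)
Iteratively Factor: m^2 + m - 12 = (m - 3)*(m + 4)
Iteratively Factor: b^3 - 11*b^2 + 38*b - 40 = (b - 5)*(b^2 - 6*b + 8) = (b - 5)*(b - 4)*(b - 2)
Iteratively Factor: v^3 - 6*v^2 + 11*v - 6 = (v - 2)*(v^2 - 4*v + 3) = (v - 2)*(v - 1)*(v - 3)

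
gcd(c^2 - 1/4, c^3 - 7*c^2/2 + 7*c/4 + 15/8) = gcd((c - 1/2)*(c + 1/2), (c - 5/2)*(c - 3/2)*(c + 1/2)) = c + 1/2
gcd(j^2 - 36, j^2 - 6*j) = j - 6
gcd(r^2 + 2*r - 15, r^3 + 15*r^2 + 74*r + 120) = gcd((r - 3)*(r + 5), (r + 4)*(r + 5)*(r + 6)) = r + 5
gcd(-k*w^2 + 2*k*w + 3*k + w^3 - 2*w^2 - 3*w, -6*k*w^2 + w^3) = 1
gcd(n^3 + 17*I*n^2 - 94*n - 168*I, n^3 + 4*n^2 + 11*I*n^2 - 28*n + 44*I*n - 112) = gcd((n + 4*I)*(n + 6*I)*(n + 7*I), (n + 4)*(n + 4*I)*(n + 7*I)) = n^2 + 11*I*n - 28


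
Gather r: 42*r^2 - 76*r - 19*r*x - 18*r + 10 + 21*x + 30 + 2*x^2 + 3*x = 42*r^2 + r*(-19*x - 94) + 2*x^2 + 24*x + 40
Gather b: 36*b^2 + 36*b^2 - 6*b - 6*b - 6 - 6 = 72*b^2 - 12*b - 12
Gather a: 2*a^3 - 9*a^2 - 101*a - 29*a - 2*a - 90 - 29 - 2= 2*a^3 - 9*a^2 - 132*a - 121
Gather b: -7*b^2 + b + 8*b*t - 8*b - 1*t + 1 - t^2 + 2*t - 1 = -7*b^2 + b*(8*t - 7) - t^2 + t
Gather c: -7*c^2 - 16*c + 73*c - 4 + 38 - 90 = -7*c^2 + 57*c - 56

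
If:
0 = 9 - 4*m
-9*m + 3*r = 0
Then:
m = 9/4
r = 27/4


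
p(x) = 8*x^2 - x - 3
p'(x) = 16*x - 1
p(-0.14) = -2.70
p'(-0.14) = -3.24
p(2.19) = 33.18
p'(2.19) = 34.04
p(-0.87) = 3.93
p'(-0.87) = -14.92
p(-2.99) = 71.51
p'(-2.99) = -48.84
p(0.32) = -2.50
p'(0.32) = 4.12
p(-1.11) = 7.97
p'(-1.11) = -18.76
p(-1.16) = 8.92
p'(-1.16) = -19.56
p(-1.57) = 18.29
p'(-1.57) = -26.12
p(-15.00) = 1812.00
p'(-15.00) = -241.00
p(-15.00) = 1812.00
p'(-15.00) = -241.00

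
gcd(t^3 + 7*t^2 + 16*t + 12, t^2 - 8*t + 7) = 1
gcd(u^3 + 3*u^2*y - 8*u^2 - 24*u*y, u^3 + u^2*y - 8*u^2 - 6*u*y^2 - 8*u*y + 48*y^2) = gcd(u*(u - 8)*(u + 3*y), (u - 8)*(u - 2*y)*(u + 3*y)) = u^2 + 3*u*y - 8*u - 24*y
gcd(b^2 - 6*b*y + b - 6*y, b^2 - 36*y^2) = -b + 6*y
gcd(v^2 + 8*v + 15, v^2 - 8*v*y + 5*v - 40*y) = v + 5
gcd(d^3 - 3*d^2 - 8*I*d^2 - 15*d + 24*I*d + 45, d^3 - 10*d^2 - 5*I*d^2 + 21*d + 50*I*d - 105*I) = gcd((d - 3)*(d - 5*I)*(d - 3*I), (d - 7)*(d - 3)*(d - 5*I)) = d^2 + d*(-3 - 5*I) + 15*I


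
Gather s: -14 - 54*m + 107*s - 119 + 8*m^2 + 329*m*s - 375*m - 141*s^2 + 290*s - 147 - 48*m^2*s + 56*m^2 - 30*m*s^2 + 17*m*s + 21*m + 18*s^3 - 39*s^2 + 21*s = 64*m^2 - 408*m + 18*s^3 + s^2*(-30*m - 180) + s*(-48*m^2 + 346*m + 418) - 280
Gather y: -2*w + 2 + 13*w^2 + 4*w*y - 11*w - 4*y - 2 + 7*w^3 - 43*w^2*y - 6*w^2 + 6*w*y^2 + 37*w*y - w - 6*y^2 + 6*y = 7*w^3 + 7*w^2 - 14*w + y^2*(6*w - 6) + y*(-43*w^2 + 41*w + 2)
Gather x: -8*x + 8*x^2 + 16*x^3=16*x^3 + 8*x^2 - 8*x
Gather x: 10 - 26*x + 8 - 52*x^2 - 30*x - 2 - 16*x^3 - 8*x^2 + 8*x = -16*x^3 - 60*x^2 - 48*x + 16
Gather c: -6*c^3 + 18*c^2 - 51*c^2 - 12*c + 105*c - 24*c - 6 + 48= -6*c^3 - 33*c^2 + 69*c + 42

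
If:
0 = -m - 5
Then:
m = -5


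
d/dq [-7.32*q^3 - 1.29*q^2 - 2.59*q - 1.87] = -21.96*q^2 - 2.58*q - 2.59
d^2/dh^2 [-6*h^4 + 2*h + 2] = -72*h^2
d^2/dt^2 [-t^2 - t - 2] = -2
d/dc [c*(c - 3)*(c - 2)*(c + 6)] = 4*c^3 + 3*c^2 - 48*c + 36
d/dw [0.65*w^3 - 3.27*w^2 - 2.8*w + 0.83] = 1.95*w^2 - 6.54*w - 2.8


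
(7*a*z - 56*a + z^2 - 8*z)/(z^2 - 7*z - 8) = (7*a + z)/(z + 1)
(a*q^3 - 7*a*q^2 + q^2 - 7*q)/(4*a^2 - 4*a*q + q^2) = q*(a*q^2 - 7*a*q + q - 7)/(4*a^2 - 4*a*q + q^2)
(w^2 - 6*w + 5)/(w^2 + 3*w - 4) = (w - 5)/(w + 4)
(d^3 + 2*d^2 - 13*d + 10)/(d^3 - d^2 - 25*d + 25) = (d - 2)/(d - 5)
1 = 1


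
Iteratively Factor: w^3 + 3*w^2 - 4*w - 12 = (w + 2)*(w^2 + w - 6) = (w + 2)*(w + 3)*(w - 2)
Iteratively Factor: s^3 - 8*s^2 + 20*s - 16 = (s - 4)*(s^2 - 4*s + 4) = (s - 4)*(s - 2)*(s - 2)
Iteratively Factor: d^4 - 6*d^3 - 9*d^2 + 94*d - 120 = (d + 4)*(d^3 - 10*d^2 + 31*d - 30) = (d - 5)*(d + 4)*(d^2 - 5*d + 6) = (d - 5)*(d - 2)*(d + 4)*(d - 3)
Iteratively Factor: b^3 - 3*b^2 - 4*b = (b)*(b^2 - 3*b - 4) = b*(b - 4)*(b + 1)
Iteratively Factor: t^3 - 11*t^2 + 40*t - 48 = (t - 4)*(t^2 - 7*t + 12) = (t - 4)*(t - 3)*(t - 4)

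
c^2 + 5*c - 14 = (c - 2)*(c + 7)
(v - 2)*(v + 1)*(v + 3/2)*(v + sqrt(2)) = v^4 + v^3/2 + sqrt(2)*v^3 - 7*v^2/2 + sqrt(2)*v^2/2 - 7*sqrt(2)*v/2 - 3*v - 3*sqrt(2)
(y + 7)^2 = y^2 + 14*y + 49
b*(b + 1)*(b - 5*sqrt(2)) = b^3 - 5*sqrt(2)*b^2 + b^2 - 5*sqrt(2)*b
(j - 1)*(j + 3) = j^2 + 2*j - 3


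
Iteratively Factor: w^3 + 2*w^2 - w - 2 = (w + 1)*(w^2 + w - 2) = (w - 1)*(w + 1)*(w + 2)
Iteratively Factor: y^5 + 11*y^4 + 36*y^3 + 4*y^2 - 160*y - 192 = (y + 4)*(y^4 + 7*y^3 + 8*y^2 - 28*y - 48) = (y + 2)*(y + 4)*(y^3 + 5*y^2 - 2*y - 24) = (y + 2)*(y + 3)*(y + 4)*(y^2 + 2*y - 8) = (y - 2)*(y + 2)*(y + 3)*(y + 4)*(y + 4)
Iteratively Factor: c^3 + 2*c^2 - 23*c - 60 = (c - 5)*(c^2 + 7*c + 12) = (c - 5)*(c + 3)*(c + 4)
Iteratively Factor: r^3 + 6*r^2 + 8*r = (r + 2)*(r^2 + 4*r) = r*(r + 2)*(r + 4)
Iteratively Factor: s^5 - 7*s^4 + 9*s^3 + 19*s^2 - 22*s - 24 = (s + 1)*(s^4 - 8*s^3 + 17*s^2 + 2*s - 24) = (s + 1)^2*(s^3 - 9*s^2 + 26*s - 24) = (s - 3)*(s + 1)^2*(s^2 - 6*s + 8) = (s - 3)*(s - 2)*(s + 1)^2*(s - 4)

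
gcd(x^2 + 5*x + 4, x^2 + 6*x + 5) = x + 1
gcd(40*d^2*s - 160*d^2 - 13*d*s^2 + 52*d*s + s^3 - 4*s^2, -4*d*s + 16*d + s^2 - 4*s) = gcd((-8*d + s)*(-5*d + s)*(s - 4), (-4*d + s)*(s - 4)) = s - 4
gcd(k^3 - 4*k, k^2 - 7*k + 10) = k - 2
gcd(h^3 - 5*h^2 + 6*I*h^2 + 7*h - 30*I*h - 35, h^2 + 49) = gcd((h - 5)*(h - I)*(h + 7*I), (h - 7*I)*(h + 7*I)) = h + 7*I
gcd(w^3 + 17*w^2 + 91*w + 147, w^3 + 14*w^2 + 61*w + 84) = w^2 + 10*w + 21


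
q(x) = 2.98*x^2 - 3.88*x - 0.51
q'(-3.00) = -21.76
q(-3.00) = 37.95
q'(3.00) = 14.00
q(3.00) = 14.67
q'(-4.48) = -30.58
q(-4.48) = 76.68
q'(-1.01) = -9.90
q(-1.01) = 6.45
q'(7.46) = 40.58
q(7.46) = 136.39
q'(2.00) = 8.04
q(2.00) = 3.65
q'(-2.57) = -19.20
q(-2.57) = 29.14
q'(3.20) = 15.19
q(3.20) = 17.59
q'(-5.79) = -38.39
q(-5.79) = 121.86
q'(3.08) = 14.48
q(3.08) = 15.81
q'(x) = 5.96*x - 3.88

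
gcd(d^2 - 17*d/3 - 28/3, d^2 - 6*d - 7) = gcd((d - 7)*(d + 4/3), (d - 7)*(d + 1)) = d - 7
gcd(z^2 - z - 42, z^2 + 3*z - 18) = z + 6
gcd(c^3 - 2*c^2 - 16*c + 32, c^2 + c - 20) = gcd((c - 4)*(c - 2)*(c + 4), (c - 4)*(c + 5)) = c - 4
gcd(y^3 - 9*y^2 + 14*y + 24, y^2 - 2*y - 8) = y - 4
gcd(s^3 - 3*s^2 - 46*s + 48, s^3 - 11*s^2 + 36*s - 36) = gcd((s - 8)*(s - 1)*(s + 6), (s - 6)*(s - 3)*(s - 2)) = 1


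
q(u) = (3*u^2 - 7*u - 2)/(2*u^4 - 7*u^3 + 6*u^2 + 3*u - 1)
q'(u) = (6*u - 7)/(2*u^4 - 7*u^3 + 6*u^2 + 3*u - 1) + (3*u^2 - 7*u - 2)*(-8*u^3 + 21*u^2 - 12*u - 3)/(2*u^4 - 7*u^3 + 6*u^2 + 3*u - 1)^2 = (-12*u^5 + 63*u^4 - 82*u^3 + 9*u^2 + 18*u + 13)/(4*u^8 - 28*u^7 + 73*u^6 - 72*u^5 - 10*u^4 + 50*u^3 - 3*u^2 - 6*u + 1)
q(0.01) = 2.14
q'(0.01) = 14.03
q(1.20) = -1.85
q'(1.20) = 0.61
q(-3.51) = 0.09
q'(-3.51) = 0.04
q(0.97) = -2.03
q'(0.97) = 1.11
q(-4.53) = 0.06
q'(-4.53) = 0.02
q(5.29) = 0.06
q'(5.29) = -0.02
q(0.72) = -2.50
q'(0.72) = 3.04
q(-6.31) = 0.03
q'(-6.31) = 0.01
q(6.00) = 0.05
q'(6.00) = -0.02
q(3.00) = 0.11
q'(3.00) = 0.10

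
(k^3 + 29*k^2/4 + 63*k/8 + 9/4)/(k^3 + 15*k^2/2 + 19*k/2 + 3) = (k + 3/4)/(k + 1)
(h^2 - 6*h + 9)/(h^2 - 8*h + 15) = (h - 3)/(h - 5)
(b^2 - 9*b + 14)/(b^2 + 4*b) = (b^2 - 9*b + 14)/(b*(b + 4))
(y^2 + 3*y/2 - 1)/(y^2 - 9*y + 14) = (y^2 + 3*y/2 - 1)/(y^2 - 9*y + 14)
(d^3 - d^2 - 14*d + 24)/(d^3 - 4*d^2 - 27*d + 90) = (d^2 + 2*d - 8)/(d^2 - d - 30)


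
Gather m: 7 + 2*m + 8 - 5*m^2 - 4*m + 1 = -5*m^2 - 2*m + 16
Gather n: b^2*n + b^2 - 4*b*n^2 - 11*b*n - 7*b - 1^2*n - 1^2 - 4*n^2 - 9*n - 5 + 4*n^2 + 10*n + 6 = b^2 - 4*b*n^2 - 7*b + n*(b^2 - 11*b)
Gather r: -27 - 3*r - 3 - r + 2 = -4*r - 28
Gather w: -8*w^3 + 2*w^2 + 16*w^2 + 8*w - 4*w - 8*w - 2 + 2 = -8*w^3 + 18*w^2 - 4*w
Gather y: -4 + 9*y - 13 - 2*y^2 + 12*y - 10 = -2*y^2 + 21*y - 27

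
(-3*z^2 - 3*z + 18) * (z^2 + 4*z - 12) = -3*z^4 - 15*z^3 + 42*z^2 + 108*z - 216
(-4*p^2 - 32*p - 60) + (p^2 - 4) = -3*p^2 - 32*p - 64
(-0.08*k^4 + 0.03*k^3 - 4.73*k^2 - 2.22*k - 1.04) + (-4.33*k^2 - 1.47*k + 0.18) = -0.08*k^4 + 0.03*k^3 - 9.06*k^2 - 3.69*k - 0.86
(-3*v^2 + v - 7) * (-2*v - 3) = 6*v^3 + 7*v^2 + 11*v + 21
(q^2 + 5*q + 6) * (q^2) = q^4 + 5*q^3 + 6*q^2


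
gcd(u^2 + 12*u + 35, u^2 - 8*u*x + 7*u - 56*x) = u + 7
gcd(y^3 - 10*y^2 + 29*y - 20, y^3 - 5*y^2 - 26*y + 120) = y - 4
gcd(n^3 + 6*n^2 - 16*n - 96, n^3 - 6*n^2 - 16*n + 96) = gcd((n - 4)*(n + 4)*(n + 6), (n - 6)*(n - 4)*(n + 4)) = n^2 - 16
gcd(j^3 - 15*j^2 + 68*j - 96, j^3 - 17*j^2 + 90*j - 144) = j^2 - 11*j + 24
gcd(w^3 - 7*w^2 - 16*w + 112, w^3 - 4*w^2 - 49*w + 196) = w^2 - 11*w + 28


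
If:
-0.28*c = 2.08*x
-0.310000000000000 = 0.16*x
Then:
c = 14.39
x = -1.94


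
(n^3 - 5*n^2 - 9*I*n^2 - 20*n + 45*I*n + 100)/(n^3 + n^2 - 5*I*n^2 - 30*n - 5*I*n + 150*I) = (n - 4*I)/(n + 6)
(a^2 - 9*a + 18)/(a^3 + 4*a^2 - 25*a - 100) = (a^2 - 9*a + 18)/(a^3 + 4*a^2 - 25*a - 100)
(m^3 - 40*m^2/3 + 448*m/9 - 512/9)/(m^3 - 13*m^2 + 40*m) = (9*m^2 - 48*m + 64)/(9*m*(m - 5))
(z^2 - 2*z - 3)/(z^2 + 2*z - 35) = (z^2 - 2*z - 3)/(z^2 + 2*z - 35)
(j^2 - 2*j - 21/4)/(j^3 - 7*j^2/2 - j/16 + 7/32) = 8*(2*j + 3)/(16*j^2 - 1)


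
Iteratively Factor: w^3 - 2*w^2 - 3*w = (w - 3)*(w^2 + w) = w*(w - 3)*(w + 1)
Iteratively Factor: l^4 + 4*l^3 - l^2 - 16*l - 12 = (l + 1)*(l^3 + 3*l^2 - 4*l - 12) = (l + 1)*(l + 2)*(l^2 + l - 6) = (l + 1)*(l + 2)*(l + 3)*(l - 2)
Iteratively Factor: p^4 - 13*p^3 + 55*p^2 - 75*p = (p - 3)*(p^3 - 10*p^2 + 25*p) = (p - 5)*(p - 3)*(p^2 - 5*p) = (p - 5)^2*(p - 3)*(p)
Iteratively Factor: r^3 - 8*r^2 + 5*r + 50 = (r + 2)*(r^2 - 10*r + 25) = (r - 5)*(r + 2)*(r - 5)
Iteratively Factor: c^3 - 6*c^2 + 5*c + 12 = (c + 1)*(c^2 - 7*c + 12) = (c - 3)*(c + 1)*(c - 4)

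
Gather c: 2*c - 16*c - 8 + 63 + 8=63 - 14*c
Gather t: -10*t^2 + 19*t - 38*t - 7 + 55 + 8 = -10*t^2 - 19*t + 56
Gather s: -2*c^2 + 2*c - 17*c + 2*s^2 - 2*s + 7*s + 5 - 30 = -2*c^2 - 15*c + 2*s^2 + 5*s - 25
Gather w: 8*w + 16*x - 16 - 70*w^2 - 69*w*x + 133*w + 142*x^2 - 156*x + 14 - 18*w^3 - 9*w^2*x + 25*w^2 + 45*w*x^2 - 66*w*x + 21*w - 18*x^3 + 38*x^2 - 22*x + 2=-18*w^3 + w^2*(-9*x - 45) + w*(45*x^2 - 135*x + 162) - 18*x^3 + 180*x^2 - 162*x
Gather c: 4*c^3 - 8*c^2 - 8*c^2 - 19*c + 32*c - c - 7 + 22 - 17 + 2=4*c^3 - 16*c^2 + 12*c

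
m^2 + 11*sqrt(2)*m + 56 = (m + 4*sqrt(2))*(m + 7*sqrt(2))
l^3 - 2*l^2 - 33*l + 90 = (l - 5)*(l - 3)*(l + 6)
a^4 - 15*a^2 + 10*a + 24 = (a - 3)*(a - 2)*(a + 1)*(a + 4)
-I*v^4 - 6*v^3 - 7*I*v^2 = v^2*(v - 7*I)*(-I*v + 1)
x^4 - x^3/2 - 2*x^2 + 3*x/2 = x*(x - 1)^2*(x + 3/2)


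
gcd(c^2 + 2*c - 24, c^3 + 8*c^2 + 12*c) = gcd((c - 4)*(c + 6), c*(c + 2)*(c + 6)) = c + 6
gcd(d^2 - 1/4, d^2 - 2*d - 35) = 1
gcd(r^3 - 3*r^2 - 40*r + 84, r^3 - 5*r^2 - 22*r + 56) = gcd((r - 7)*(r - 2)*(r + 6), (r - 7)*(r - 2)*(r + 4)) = r^2 - 9*r + 14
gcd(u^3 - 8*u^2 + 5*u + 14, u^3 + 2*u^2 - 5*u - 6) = u^2 - u - 2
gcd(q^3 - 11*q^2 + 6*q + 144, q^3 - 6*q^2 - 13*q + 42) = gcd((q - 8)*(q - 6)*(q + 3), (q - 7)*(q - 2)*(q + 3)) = q + 3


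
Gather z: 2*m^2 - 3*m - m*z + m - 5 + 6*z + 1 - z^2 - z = 2*m^2 - 2*m - z^2 + z*(5 - m) - 4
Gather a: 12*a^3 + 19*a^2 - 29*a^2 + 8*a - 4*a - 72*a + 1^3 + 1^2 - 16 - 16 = 12*a^3 - 10*a^2 - 68*a - 30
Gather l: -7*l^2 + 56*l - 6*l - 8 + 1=-7*l^2 + 50*l - 7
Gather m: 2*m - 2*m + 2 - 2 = 0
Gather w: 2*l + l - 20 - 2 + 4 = 3*l - 18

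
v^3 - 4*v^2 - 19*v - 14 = (v - 7)*(v + 1)*(v + 2)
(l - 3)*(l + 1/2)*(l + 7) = l^3 + 9*l^2/2 - 19*l - 21/2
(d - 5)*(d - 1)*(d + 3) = d^3 - 3*d^2 - 13*d + 15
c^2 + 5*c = c*(c + 5)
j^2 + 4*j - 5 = (j - 1)*(j + 5)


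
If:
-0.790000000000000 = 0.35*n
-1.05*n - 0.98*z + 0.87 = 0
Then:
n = -2.26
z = 3.31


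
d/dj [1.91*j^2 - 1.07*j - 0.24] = 3.82*j - 1.07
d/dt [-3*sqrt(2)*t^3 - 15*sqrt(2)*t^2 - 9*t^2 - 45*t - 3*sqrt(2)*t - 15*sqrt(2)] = -9*sqrt(2)*t^2 - 30*sqrt(2)*t - 18*t - 45 - 3*sqrt(2)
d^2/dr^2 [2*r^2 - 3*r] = 4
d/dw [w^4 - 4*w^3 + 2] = 4*w^2*(w - 3)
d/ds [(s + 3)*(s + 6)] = 2*s + 9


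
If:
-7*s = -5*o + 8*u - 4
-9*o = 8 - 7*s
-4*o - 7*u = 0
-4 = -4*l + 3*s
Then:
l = 241/28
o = 7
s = 71/7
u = -4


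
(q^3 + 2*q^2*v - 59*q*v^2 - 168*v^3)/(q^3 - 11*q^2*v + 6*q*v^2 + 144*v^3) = (q + 7*v)/(q - 6*v)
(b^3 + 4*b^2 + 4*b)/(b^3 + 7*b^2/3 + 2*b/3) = 3*(b + 2)/(3*b + 1)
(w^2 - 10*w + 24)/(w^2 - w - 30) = (w - 4)/(w + 5)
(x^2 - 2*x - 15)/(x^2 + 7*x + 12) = (x - 5)/(x + 4)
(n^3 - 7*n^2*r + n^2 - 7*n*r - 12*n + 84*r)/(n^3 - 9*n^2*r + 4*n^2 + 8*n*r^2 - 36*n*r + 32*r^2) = (n^2 - 7*n*r - 3*n + 21*r)/(n^2 - 9*n*r + 8*r^2)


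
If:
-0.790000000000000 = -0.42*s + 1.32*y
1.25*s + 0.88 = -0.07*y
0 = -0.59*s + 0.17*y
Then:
No Solution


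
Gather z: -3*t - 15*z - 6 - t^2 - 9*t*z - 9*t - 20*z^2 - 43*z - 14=-t^2 - 12*t - 20*z^2 + z*(-9*t - 58) - 20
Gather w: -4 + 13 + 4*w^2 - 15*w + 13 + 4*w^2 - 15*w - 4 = 8*w^2 - 30*w + 18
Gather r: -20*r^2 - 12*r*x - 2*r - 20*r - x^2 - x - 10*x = -20*r^2 + r*(-12*x - 22) - x^2 - 11*x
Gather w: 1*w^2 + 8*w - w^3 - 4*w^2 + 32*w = -w^3 - 3*w^2 + 40*w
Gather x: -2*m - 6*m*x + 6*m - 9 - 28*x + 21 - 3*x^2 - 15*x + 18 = 4*m - 3*x^2 + x*(-6*m - 43) + 30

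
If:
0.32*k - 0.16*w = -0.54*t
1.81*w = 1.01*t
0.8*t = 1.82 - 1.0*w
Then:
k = -1.89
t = 1.34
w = 0.75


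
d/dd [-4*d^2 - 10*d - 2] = -8*d - 10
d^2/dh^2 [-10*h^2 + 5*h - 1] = -20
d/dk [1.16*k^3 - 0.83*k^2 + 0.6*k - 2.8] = 3.48*k^2 - 1.66*k + 0.6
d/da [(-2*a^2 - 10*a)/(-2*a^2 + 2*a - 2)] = (-6*a^2 + 2*a + 5)/(a^4 - 2*a^3 + 3*a^2 - 2*a + 1)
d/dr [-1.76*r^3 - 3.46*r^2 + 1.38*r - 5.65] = -5.28*r^2 - 6.92*r + 1.38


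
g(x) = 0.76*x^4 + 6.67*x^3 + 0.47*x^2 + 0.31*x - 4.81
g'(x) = 3.04*x^3 + 20.01*x^2 + 0.94*x + 0.31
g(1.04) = 4.41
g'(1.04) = 26.35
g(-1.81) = -35.23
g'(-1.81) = 46.14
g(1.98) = 61.10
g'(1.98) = 104.22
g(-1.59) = -26.07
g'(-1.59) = 37.18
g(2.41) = 117.67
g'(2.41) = 161.35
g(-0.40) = -5.27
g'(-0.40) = 2.94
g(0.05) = -4.79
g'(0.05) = 0.41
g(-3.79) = -205.54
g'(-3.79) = 118.68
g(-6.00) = -445.51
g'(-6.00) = 58.39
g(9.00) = 9884.84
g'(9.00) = 3845.74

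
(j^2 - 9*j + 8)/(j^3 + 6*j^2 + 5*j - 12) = (j - 8)/(j^2 + 7*j + 12)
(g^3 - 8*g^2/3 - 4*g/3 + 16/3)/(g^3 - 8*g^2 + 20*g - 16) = (g + 4/3)/(g - 4)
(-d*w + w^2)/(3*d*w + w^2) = (-d + w)/(3*d + w)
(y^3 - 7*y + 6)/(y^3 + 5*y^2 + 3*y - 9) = (y - 2)/(y + 3)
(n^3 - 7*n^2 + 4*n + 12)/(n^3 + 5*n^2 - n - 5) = (n^2 - 8*n + 12)/(n^2 + 4*n - 5)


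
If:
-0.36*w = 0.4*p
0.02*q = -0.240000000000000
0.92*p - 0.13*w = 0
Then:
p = 0.00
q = -12.00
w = 0.00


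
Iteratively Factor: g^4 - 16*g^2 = (g - 4)*(g^3 + 4*g^2) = g*(g - 4)*(g^2 + 4*g) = g^2*(g - 4)*(g + 4)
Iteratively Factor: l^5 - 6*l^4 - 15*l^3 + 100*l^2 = (l + 4)*(l^4 - 10*l^3 + 25*l^2) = l*(l + 4)*(l^3 - 10*l^2 + 25*l) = l*(l - 5)*(l + 4)*(l^2 - 5*l) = l*(l - 5)^2*(l + 4)*(l)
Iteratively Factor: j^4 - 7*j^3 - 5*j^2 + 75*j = (j - 5)*(j^3 - 2*j^2 - 15*j) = j*(j - 5)*(j^2 - 2*j - 15) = j*(j - 5)*(j + 3)*(j - 5)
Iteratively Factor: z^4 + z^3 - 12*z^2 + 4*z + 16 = (z - 2)*(z^3 + 3*z^2 - 6*z - 8) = (z - 2)*(z + 1)*(z^2 + 2*z - 8) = (z - 2)^2*(z + 1)*(z + 4)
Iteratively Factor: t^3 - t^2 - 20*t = (t - 5)*(t^2 + 4*t) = (t - 5)*(t + 4)*(t)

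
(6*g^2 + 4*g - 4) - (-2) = 6*g^2 + 4*g - 2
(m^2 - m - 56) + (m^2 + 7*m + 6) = 2*m^2 + 6*m - 50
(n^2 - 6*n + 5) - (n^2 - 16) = 21 - 6*n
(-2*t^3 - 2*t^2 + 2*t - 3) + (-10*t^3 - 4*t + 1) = -12*t^3 - 2*t^2 - 2*t - 2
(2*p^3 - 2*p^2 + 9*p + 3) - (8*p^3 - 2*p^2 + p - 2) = -6*p^3 + 8*p + 5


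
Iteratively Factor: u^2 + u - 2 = (u - 1)*(u + 2)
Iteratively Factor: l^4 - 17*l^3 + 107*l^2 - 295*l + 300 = (l - 4)*(l^3 - 13*l^2 + 55*l - 75) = (l - 4)*(l - 3)*(l^2 - 10*l + 25) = (l - 5)*(l - 4)*(l - 3)*(l - 5)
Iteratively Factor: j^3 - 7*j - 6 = (j + 1)*(j^2 - j - 6) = (j - 3)*(j + 1)*(j + 2)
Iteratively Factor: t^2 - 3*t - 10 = (t + 2)*(t - 5)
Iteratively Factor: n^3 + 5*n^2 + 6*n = (n + 2)*(n^2 + 3*n) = n*(n + 2)*(n + 3)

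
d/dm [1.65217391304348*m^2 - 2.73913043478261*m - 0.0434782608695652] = 3.30434782608696*m - 2.73913043478261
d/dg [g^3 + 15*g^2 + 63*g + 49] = 3*g^2 + 30*g + 63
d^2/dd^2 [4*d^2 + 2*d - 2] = 8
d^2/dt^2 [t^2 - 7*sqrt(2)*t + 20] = 2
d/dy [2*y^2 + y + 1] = 4*y + 1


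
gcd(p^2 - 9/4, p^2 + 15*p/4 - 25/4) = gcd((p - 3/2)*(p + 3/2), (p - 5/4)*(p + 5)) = 1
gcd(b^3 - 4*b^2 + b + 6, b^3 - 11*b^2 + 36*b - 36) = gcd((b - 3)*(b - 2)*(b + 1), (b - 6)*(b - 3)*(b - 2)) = b^2 - 5*b + 6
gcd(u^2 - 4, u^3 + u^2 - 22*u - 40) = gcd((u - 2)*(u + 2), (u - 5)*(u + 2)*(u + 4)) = u + 2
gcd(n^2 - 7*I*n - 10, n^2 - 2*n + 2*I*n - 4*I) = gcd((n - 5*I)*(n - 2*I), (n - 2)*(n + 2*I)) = 1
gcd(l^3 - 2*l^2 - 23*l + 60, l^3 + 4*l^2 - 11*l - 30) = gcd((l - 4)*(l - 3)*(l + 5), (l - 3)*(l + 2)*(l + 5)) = l^2 + 2*l - 15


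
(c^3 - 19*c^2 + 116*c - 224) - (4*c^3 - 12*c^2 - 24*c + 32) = -3*c^3 - 7*c^2 + 140*c - 256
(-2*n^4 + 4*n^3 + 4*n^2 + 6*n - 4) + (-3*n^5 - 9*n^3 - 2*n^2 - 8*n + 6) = -3*n^5 - 2*n^4 - 5*n^3 + 2*n^2 - 2*n + 2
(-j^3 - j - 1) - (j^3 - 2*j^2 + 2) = -2*j^3 + 2*j^2 - j - 3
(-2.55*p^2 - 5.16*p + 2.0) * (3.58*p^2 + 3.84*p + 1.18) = -9.129*p^4 - 28.2648*p^3 - 15.6634*p^2 + 1.5912*p + 2.36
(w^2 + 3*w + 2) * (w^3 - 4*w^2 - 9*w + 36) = w^5 - w^4 - 19*w^3 + w^2 + 90*w + 72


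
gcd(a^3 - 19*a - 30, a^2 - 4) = a + 2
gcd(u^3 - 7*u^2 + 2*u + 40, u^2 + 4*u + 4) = u + 2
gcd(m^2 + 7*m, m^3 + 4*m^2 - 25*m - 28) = m + 7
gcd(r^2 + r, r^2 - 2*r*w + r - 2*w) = r + 1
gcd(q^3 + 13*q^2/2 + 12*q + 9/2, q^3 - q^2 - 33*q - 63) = q^2 + 6*q + 9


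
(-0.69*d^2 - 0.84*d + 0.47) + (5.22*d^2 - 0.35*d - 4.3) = 4.53*d^2 - 1.19*d - 3.83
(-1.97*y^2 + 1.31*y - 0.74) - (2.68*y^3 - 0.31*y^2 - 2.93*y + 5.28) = -2.68*y^3 - 1.66*y^2 + 4.24*y - 6.02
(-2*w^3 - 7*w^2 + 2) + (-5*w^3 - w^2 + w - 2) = -7*w^3 - 8*w^2 + w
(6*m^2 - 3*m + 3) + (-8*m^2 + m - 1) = -2*m^2 - 2*m + 2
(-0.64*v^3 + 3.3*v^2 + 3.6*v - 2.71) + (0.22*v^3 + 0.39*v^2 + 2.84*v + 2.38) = -0.42*v^3 + 3.69*v^2 + 6.44*v - 0.33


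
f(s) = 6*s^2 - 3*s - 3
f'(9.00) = 105.00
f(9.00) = 456.00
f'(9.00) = 105.00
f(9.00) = 456.00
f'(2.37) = 25.44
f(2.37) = 23.59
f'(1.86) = 19.32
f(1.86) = 12.18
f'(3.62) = 40.44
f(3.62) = 64.77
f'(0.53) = 3.36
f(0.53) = -2.90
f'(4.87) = 55.44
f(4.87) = 124.69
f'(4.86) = 55.32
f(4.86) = 124.14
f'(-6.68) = -83.16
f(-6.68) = 284.77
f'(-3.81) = -48.72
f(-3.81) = 95.53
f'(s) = 12*s - 3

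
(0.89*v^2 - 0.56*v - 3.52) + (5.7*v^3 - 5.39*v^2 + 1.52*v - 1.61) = 5.7*v^3 - 4.5*v^2 + 0.96*v - 5.13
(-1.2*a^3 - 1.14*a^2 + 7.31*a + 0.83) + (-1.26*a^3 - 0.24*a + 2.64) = -2.46*a^3 - 1.14*a^2 + 7.07*a + 3.47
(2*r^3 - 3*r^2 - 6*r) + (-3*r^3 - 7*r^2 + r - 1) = -r^3 - 10*r^2 - 5*r - 1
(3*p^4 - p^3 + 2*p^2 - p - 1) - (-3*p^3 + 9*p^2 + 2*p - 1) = 3*p^4 + 2*p^3 - 7*p^2 - 3*p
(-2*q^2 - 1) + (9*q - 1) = -2*q^2 + 9*q - 2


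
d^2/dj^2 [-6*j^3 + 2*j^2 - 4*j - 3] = 4 - 36*j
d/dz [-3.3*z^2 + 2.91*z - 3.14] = 2.91 - 6.6*z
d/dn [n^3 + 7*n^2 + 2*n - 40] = 3*n^2 + 14*n + 2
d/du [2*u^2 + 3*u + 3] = 4*u + 3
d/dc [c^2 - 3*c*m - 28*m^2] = 2*c - 3*m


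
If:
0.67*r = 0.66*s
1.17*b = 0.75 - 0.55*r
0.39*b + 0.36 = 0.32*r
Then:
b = 0.07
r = 1.21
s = 1.23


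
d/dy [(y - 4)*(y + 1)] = 2*y - 3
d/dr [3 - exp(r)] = -exp(r)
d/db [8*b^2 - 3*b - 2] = 16*b - 3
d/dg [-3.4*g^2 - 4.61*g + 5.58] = -6.8*g - 4.61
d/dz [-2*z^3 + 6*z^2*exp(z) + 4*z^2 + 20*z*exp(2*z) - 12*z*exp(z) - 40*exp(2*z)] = 6*z^2*exp(z) - 6*z^2 + 40*z*exp(2*z) + 8*z - 60*exp(2*z) - 12*exp(z)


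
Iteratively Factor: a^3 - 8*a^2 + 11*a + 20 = (a + 1)*(a^2 - 9*a + 20) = (a - 5)*(a + 1)*(a - 4)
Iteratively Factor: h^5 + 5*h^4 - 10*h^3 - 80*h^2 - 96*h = (h)*(h^4 + 5*h^3 - 10*h^2 - 80*h - 96) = h*(h - 4)*(h^3 + 9*h^2 + 26*h + 24) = h*(h - 4)*(h + 4)*(h^2 + 5*h + 6) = h*(h - 4)*(h + 3)*(h + 4)*(h + 2)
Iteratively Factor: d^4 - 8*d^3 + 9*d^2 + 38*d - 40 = (d + 2)*(d^3 - 10*d^2 + 29*d - 20) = (d - 5)*(d + 2)*(d^2 - 5*d + 4) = (d - 5)*(d - 1)*(d + 2)*(d - 4)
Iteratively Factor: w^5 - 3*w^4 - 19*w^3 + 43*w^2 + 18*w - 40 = (w - 5)*(w^4 + 2*w^3 - 9*w^2 - 2*w + 8) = (w - 5)*(w - 1)*(w^3 + 3*w^2 - 6*w - 8) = (w - 5)*(w - 1)*(w + 4)*(w^2 - w - 2) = (w - 5)*(w - 1)*(w + 1)*(w + 4)*(w - 2)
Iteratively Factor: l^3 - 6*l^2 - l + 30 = (l + 2)*(l^2 - 8*l + 15) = (l - 5)*(l + 2)*(l - 3)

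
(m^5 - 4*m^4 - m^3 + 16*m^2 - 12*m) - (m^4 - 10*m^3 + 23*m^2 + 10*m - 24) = m^5 - 5*m^4 + 9*m^3 - 7*m^2 - 22*m + 24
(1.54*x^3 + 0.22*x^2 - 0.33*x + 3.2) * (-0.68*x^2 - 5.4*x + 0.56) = -1.0472*x^5 - 8.4656*x^4 - 0.1012*x^3 - 0.2708*x^2 - 17.4648*x + 1.792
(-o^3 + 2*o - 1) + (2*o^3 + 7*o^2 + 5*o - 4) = o^3 + 7*o^2 + 7*o - 5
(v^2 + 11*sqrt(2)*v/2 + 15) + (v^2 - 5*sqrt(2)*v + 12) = 2*v^2 + sqrt(2)*v/2 + 27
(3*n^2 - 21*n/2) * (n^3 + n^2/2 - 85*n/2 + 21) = 3*n^5 - 9*n^4 - 531*n^3/4 + 2037*n^2/4 - 441*n/2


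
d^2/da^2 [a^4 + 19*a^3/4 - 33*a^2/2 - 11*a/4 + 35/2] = 12*a^2 + 57*a/2 - 33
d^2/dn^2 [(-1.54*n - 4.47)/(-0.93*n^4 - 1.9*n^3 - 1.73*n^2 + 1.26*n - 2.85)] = (15.983352*n^7 + 120.86094*n^6 + 285.177336*n^5 + 364.291806*n^4 + 149.090708*n^3 - 226.179522*n^2 - 249.250356*n - 18.825246)/(0.804357*n^12 + 4.92993*n^11 + 14.560731*n^10 + 21.931138*n^9 + 21.122466*n^8 + 21.466146*n^7 + 43.135091*n^6 + 33.906078*n^5 + 15.553314*n^4 + 7.023294*n^3 + 55.729755*n^2 - 30.70305*n + 23.149125)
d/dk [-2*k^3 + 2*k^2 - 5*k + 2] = -6*k^2 + 4*k - 5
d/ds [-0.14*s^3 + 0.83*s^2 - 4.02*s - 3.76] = -0.42*s^2 + 1.66*s - 4.02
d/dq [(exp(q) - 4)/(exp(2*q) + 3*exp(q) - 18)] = (-(exp(q) - 4)*(2*exp(q) + 3) + exp(2*q) + 3*exp(q) - 18)*exp(q)/(exp(2*q) + 3*exp(q) - 18)^2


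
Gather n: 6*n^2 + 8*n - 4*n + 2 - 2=6*n^2 + 4*n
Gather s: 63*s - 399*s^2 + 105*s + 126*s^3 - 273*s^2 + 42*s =126*s^3 - 672*s^2 + 210*s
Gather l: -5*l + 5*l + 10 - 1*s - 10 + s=0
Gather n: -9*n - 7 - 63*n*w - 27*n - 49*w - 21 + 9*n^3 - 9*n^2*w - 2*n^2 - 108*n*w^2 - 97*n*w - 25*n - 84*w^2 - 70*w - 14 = 9*n^3 + n^2*(-9*w - 2) + n*(-108*w^2 - 160*w - 61) - 84*w^2 - 119*w - 42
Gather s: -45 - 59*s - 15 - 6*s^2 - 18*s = -6*s^2 - 77*s - 60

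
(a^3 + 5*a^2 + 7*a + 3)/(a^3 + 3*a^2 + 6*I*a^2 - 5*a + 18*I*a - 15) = (a^2 + 2*a + 1)/(a^2 + 6*I*a - 5)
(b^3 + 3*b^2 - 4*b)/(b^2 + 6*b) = (b^2 + 3*b - 4)/(b + 6)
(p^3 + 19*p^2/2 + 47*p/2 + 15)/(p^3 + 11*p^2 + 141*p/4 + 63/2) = 2*(2*p^2 + 7*p + 5)/(4*p^2 + 20*p + 21)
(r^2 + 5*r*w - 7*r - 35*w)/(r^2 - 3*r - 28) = (r + 5*w)/(r + 4)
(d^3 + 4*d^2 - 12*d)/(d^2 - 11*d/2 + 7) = 2*d*(d + 6)/(2*d - 7)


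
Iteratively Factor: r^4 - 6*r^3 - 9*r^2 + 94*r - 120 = (r - 3)*(r^3 - 3*r^2 - 18*r + 40) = (r - 3)*(r + 4)*(r^2 - 7*r + 10) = (r - 5)*(r - 3)*(r + 4)*(r - 2)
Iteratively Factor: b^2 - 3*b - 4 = (b - 4)*(b + 1)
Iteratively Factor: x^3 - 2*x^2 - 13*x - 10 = (x + 2)*(x^2 - 4*x - 5) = (x + 1)*(x + 2)*(x - 5)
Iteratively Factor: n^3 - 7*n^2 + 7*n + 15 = (n - 3)*(n^2 - 4*n - 5) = (n - 5)*(n - 3)*(n + 1)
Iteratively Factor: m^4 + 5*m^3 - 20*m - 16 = (m + 4)*(m^3 + m^2 - 4*m - 4) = (m + 2)*(m + 4)*(m^2 - m - 2) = (m - 2)*(m + 2)*(m + 4)*(m + 1)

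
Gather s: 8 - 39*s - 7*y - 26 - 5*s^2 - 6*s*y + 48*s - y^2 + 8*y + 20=-5*s^2 + s*(9 - 6*y) - y^2 + y + 2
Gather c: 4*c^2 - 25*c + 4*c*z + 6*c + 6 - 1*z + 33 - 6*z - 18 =4*c^2 + c*(4*z - 19) - 7*z + 21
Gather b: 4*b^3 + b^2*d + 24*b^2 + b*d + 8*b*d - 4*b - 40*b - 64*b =4*b^3 + b^2*(d + 24) + b*(9*d - 108)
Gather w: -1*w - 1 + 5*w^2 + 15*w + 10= 5*w^2 + 14*w + 9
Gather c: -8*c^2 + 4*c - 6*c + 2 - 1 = -8*c^2 - 2*c + 1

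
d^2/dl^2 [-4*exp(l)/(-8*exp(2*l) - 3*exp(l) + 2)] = (256*exp(4*l) - 96*exp(3*l) + 384*exp(2*l) + 24*exp(l) + 16)*exp(l)/(512*exp(6*l) + 576*exp(5*l) - 168*exp(4*l) - 261*exp(3*l) + 42*exp(2*l) + 36*exp(l) - 8)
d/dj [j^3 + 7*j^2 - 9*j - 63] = 3*j^2 + 14*j - 9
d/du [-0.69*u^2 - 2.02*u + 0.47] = -1.38*u - 2.02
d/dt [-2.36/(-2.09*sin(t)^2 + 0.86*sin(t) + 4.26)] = (2.0296 - 9.8648*sin(t))*cos(t)/(-2.09*sin(t)^2 + 0.86*sin(t) + 4.26)^2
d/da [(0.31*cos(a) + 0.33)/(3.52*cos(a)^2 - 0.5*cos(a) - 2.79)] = (1.0912*cos(a)^2 + 2.3232*cos(a) + 0.6999)*sin(a)/(12.3904*cos(a)^4 - 3.52*cos(a)^3 - 19.3916*cos(a)^2 + 2.79*cos(a) + 7.7841)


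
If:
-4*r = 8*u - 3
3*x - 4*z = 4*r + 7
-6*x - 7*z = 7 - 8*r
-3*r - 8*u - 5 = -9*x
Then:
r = 19/65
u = 119/520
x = 167/195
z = -7/5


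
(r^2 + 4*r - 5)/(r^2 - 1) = (r + 5)/(r + 1)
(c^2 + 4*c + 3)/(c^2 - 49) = (c^2 + 4*c + 3)/(c^2 - 49)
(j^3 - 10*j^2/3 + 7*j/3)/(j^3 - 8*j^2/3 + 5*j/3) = (3*j - 7)/(3*j - 5)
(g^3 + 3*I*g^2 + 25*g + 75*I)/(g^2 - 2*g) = (g^3 + 3*I*g^2 + 25*g + 75*I)/(g*(g - 2))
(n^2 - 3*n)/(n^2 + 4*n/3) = 3*(n - 3)/(3*n + 4)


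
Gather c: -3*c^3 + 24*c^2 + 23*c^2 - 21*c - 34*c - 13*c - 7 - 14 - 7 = -3*c^3 + 47*c^2 - 68*c - 28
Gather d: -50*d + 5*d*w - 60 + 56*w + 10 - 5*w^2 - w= d*(5*w - 50) - 5*w^2 + 55*w - 50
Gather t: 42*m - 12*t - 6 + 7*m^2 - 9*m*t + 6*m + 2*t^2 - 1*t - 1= 7*m^2 + 48*m + 2*t^2 + t*(-9*m - 13) - 7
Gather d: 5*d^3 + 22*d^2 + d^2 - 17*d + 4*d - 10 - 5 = 5*d^3 + 23*d^2 - 13*d - 15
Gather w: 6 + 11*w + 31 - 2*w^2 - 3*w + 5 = -2*w^2 + 8*w + 42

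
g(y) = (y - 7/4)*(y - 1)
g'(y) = 2*y - 11/4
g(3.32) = 3.64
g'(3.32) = 3.89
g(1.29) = -0.13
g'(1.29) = -0.17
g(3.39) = 3.92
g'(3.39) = 4.03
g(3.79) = 5.69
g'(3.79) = 4.83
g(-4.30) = 32.06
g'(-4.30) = -11.35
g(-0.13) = 2.12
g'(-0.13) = -3.01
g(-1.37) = 7.39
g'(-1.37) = -5.49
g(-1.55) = 8.42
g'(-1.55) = -5.85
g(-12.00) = 178.75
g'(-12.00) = -26.75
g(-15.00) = 268.00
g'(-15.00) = -32.75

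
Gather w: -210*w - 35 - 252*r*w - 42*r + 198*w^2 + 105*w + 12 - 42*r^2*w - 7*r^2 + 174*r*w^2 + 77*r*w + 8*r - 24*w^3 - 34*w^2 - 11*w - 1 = -7*r^2 - 34*r - 24*w^3 + w^2*(174*r + 164) + w*(-42*r^2 - 175*r - 116) - 24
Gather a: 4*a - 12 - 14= 4*a - 26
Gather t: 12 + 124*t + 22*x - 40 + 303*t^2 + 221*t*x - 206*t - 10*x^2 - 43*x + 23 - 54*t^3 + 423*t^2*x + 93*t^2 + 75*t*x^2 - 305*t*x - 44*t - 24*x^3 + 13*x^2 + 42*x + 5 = -54*t^3 + t^2*(423*x + 396) + t*(75*x^2 - 84*x - 126) - 24*x^3 + 3*x^2 + 21*x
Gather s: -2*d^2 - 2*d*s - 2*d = -2*d^2 - 2*d*s - 2*d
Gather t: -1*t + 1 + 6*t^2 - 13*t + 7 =6*t^2 - 14*t + 8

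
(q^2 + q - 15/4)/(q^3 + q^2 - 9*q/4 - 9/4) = (2*q + 5)/(2*q^2 + 5*q + 3)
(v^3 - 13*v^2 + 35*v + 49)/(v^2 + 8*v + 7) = (v^2 - 14*v + 49)/(v + 7)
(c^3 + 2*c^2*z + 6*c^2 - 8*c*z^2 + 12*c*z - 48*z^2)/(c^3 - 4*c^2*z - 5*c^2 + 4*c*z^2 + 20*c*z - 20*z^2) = (-c^2 - 4*c*z - 6*c - 24*z)/(-c^2 + 2*c*z + 5*c - 10*z)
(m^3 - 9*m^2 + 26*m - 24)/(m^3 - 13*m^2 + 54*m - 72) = (m - 2)/(m - 6)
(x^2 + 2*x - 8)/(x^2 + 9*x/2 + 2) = 2*(x - 2)/(2*x + 1)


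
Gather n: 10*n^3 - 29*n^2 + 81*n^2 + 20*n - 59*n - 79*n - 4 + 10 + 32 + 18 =10*n^3 + 52*n^2 - 118*n + 56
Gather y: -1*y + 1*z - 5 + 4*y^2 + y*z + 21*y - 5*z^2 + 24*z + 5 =4*y^2 + y*(z + 20) - 5*z^2 + 25*z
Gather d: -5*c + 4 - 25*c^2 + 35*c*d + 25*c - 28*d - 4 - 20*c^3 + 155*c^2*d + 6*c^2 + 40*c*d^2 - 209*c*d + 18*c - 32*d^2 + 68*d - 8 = -20*c^3 - 19*c^2 + 38*c + d^2*(40*c - 32) + d*(155*c^2 - 174*c + 40) - 8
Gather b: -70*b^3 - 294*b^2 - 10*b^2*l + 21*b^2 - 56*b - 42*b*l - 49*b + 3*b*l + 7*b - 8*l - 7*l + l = -70*b^3 + b^2*(-10*l - 273) + b*(-39*l - 98) - 14*l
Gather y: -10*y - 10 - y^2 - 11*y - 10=-y^2 - 21*y - 20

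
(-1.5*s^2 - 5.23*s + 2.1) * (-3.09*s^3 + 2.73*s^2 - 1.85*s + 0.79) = 4.635*s^5 + 12.0657*s^4 - 17.9919*s^3 + 14.2235*s^2 - 8.0167*s + 1.659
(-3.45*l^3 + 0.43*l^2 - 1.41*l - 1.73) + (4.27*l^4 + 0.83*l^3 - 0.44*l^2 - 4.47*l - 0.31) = 4.27*l^4 - 2.62*l^3 - 0.01*l^2 - 5.88*l - 2.04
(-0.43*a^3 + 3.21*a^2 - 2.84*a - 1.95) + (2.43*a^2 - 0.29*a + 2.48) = -0.43*a^3 + 5.64*a^2 - 3.13*a + 0.53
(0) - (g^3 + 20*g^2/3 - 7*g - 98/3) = -g^3 - 20*g^2/3 + 7*g + 98/3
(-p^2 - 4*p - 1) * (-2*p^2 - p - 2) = 2*p^4 + 9*p^3 + 8*p^2 + 9*p + 2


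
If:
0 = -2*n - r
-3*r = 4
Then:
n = 2/3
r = -4/3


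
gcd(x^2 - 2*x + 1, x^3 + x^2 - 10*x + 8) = x - 1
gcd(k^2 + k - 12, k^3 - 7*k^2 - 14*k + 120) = k + 4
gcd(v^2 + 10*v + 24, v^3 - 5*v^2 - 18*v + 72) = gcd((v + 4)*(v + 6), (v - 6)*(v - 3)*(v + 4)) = v + 4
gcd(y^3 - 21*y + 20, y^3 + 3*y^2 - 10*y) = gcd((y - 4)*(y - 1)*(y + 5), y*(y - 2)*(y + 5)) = y + 5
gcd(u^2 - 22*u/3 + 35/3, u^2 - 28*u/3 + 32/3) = 1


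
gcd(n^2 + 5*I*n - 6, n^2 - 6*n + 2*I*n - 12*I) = n + 2*I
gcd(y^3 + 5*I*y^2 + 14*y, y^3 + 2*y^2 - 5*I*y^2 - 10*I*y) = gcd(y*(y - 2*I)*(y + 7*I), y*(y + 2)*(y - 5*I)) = y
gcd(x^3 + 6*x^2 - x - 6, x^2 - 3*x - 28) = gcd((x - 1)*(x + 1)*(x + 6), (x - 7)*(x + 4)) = 1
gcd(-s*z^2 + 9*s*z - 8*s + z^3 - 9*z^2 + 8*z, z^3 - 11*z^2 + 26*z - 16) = z^2 - 9*z + 8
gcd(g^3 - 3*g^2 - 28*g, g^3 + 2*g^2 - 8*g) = g^2 + 4*g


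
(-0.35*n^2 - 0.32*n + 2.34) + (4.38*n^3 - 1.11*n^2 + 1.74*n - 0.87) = 4.38*n^3 - 1.46*n^2 + 1.42*n + 1.47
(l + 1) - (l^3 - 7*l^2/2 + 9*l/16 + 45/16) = -l^3 + 7*l^2/2 + 7*l/16 - 29/16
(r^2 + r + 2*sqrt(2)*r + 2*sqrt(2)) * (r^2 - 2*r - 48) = r^4 - r^3 + 2*sqrt(2)*r^3 - 50*r^2 - 2*sqrt(2)*r^2 - 100*sqrt(2)*r - 48*r - 96*sqrt(2)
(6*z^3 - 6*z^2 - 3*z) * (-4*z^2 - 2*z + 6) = -24*z^5 + 12*z^4 + 60*z^3 - 30*z^2 - 18*z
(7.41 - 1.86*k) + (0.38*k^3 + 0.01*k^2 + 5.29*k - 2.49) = 0.38*k^3 + 0.01*k^2 + 3.43*k + 4.92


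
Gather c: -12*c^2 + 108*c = -12*c^2 + 108*c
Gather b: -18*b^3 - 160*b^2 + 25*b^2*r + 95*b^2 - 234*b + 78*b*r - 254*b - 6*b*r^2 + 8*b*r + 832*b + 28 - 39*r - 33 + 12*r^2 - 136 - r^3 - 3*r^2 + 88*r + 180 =-18*b^3 + b^2*(25*r - 65) + b*(-6*r^2 + 86*r + 344) - r^3 + 9*r^2 + 49*r + 39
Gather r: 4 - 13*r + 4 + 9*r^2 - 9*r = 9*r^2 - 22*r + 8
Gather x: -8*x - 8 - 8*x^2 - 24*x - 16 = -8*x^2 - 32*x - 24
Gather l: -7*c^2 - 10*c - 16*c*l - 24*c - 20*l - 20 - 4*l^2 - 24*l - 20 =-7*c^2 - 34*c - 4*l^2 + l*(-16*c - 44) - 40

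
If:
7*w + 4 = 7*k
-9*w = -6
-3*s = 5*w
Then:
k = 26/21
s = -10/9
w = 2/3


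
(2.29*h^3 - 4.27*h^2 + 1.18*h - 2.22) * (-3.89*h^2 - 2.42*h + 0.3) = -8.9081*h^5 + 11.0685*h^4 + 6.4302*h^3 + 4.4992*h^2 + 5.7264*h - 0.666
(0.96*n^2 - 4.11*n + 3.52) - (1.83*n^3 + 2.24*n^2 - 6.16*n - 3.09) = -1.83*n^3 - 1.28*n^2 + 2.05*n + 6.61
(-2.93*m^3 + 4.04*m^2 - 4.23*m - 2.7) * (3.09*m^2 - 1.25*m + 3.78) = -9.0537*m^5 + 16.1461*m^4 - 29.1961*m^3 + 12.2157*m^2 - 12.6144*m - 10.206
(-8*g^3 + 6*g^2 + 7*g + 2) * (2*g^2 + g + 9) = -16*g^5 + 4*g^4 - 52*g^3 + 65*g^2 + 65*g + 18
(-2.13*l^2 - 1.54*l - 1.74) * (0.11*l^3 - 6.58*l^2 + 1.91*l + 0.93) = -0.2343*l^5 + 13.846*l^4 + 5.8735*l^3 + 6.5269*l^2 - 4.7556*l - 1.6182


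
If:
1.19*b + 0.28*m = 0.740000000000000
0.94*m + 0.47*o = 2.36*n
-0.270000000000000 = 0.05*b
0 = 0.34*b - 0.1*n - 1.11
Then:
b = -5.40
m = 25.59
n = -29.46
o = -199.11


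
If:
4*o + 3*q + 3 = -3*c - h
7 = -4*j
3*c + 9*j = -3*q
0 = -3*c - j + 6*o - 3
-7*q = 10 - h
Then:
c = 199/15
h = -2767/60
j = -7/4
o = 821/120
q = -481/60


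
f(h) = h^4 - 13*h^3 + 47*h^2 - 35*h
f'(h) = 4*h^3 - 39*h^2 + 94*h - 35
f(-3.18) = 1106.89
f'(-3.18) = -856.93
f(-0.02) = 0.72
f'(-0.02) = -36.90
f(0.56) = -7.05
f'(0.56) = 6.11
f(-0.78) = 62.43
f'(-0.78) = -133.95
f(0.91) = -2.04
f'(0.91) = 21.26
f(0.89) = -2.46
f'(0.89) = 20.59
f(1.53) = 15.39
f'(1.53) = 31.85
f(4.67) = 13.18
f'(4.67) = -39.18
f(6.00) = -30.00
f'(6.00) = -11.00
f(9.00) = 576.00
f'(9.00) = 568.00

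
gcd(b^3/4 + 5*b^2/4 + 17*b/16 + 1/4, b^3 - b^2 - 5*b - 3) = 1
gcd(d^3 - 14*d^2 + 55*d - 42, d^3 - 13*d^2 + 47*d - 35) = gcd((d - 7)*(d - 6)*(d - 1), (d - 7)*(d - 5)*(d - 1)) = d^2 - 8*d + 7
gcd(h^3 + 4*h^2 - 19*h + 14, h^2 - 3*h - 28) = 1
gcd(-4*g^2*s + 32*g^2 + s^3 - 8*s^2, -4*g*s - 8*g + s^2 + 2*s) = 1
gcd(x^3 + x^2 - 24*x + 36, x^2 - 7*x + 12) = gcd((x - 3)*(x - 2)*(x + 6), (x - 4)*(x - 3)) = x - 3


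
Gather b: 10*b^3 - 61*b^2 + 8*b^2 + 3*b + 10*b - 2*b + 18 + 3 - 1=10*b^3 - 53*b^2 + 11*b + 20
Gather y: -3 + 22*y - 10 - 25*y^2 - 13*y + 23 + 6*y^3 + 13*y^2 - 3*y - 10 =6*y^3 - 12*y^2 + 6*y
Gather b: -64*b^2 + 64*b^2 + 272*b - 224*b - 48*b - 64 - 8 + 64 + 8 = 0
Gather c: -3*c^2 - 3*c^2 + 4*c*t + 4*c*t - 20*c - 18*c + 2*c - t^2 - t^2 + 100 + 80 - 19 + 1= -6*c^2 + c*(8*t - 36) - 2*t^2 + 162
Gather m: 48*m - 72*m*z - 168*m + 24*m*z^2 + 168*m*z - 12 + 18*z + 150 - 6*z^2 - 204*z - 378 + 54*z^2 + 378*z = m*(24*z^2 + 96*z - 120) + 48*z^2 + 192*z - 240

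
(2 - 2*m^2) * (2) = 4 - 4*m^2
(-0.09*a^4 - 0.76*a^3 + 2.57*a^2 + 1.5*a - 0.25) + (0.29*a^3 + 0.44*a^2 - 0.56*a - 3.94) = -0.09*a^4 - 0.47*a^3 + 3.01*a^2 + 0.94*a - 4.19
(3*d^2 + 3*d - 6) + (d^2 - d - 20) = 4*d^2 + 2*d - 26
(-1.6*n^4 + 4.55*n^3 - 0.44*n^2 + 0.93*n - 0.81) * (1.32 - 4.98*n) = 7.968*n^5 - 24.771*n^4 + 8.1972*n^3 - 5.2122*n^2 + 5.2614*n - 1.0692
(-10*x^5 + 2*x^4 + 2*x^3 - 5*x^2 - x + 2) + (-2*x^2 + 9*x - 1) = -10*x^5 + 2*x^4 + 2*x^3 - 7*x^2 + 8*x + 1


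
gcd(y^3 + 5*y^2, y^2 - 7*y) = y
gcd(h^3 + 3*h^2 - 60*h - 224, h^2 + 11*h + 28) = h^2 + 11*h + 28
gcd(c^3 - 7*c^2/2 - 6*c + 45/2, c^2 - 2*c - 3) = c - 3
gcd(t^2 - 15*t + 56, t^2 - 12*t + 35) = t - 7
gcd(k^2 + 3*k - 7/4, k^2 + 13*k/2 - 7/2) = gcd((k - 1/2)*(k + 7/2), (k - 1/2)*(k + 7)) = k - 1/2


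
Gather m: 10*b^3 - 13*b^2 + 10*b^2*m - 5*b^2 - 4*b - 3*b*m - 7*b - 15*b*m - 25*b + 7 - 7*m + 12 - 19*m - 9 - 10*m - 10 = 10*b^3 - 18*b^2 - 36*b + m*(10*b^2 - 18*b - 36)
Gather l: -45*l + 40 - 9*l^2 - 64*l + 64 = -9*l^2 - 109*l + 104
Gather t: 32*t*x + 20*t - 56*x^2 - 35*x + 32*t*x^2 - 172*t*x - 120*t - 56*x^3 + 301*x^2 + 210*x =t*(32*x^2 - 140*x - 100) - 56*x^3 + 245*x^2 + 175*x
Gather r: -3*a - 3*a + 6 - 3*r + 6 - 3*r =-6*a - 6*r + 12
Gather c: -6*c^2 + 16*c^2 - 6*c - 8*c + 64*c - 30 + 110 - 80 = 10*c^2 + 50*c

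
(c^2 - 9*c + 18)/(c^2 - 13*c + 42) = (c - 3)/(c - 7)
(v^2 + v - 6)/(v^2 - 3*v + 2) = (v + 3)/(v - 1)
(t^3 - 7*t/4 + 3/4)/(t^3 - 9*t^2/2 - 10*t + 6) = (2*t^2 + t - 3)/(2*(t^2 - 4*t - 12))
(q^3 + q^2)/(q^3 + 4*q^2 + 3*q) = q/(q + 3)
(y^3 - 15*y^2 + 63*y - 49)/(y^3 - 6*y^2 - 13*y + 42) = (y^2 - 8*y + 7)/(y^2 + y - 6)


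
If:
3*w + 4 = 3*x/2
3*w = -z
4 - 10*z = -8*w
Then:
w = -2/19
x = 140/57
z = 6/19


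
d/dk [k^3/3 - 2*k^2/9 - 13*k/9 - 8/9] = k^2 - 4*k/9 - 13/9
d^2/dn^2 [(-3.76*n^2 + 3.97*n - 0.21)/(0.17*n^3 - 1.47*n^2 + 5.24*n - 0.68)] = (-0.217328*n^6 + 0.688398000000003*n^5 + 14.071002*n^4 - 53.0859820000001*n^3 + 24.213018*n^2 - 14.2506*n + 13.7022)/(0.004913*n^9 - 0.127449*n^8 + 1.556367*n^7 - 11.092335*n^6 + 48.992316*n^5 - 129.130716*n^4 + 175.541072*n^3 - 58.052688*n^2 + 7.268928*n - 0.314432)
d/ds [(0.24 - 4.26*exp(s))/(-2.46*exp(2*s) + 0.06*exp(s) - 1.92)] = (-10.4796*exp(2*s) + 1.1808*exp(s) + 8.1648)*exp(s)/(6.0516*exp(4*s) - 0.2952*exp(3*s) + 9.45*exp(2*s) - 0.2304*exp(s) + 3.6864)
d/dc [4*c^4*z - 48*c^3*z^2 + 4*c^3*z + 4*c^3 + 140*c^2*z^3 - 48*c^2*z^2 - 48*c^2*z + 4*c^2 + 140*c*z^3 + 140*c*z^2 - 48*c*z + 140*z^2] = 16*c^3*z - 144*c^2*z^2 + 12*c^2*z + 12*c^2 + 280*c*z^3 - 96*c*z^2 - 96*c*z + 8*c + 140*z^3 + 140*z^2 - 48*z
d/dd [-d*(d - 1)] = 1 - 2*d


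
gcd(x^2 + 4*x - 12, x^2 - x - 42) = x + 6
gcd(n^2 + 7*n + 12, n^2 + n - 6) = n + 3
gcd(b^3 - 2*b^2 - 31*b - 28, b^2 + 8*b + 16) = b + 4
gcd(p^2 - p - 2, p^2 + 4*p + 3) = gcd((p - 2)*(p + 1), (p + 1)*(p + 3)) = p + 1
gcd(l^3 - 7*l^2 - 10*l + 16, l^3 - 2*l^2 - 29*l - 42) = l + 2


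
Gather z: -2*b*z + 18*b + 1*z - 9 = 18*b + z*(1 - 2*b) - 9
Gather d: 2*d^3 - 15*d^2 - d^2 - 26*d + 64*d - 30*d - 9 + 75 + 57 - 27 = 2*d^3 - 16*d^2 + 8*d + 96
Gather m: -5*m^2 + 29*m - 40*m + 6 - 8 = -5*m^2 - 11*m - 2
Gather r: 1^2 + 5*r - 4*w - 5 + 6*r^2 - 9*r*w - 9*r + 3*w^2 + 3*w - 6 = 6*r^2 + r*(-9*w - 4) + 3*w^2 - w - 10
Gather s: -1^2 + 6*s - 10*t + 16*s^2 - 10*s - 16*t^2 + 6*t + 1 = 16*s^2 - 4*s - 16*t^2 - 4*t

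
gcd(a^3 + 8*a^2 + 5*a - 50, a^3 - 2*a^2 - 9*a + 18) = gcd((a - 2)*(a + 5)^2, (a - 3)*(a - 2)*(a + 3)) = a - 2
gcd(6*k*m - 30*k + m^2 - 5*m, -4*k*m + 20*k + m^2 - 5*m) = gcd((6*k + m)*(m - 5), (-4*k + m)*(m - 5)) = m - 5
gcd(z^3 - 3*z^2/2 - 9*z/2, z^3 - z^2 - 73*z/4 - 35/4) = 1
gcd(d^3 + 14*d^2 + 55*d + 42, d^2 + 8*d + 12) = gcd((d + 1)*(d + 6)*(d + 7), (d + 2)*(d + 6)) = d + 6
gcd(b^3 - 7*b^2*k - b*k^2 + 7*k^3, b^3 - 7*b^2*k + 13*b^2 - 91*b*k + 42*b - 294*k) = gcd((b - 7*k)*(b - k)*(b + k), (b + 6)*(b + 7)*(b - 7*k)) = b - 7*k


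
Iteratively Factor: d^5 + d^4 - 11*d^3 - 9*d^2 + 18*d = (d + 2)*(d^4 - d^3 - 9*d^2 + 9*d) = (d + 2)*(d + 3)*(d^3 - 4*d^2 + 3*d) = d*(d + 2)*(d + 3)*(d^2 - 4*d + 3) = d*(d - 3)*(d + 2)*(d + 3)*(d - 1)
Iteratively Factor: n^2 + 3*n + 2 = (n + 2)*(n + 1)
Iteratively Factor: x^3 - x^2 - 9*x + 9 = (x + 3)*(x^2 - 4*x + 3) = (x - 1)*(x + 3)*(x - 3)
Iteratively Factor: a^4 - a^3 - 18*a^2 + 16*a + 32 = (a - 2)*(a^3 + a^2 - 16*a - 16) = (a - 4)*(a - 2)*(a^2 + 5*a + 4) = (a - 4)*(a - 2)*(a + 1)*(a + 4)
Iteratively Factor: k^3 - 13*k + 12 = (k - 1)*(k^2 + k - 12) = (k - 3)*(k - 1)*(k + 4)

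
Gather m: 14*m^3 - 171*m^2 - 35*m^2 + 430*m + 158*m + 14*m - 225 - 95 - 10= 14*m^3 - 206*m^2 + 602*m - 330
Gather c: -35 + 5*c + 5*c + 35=10*c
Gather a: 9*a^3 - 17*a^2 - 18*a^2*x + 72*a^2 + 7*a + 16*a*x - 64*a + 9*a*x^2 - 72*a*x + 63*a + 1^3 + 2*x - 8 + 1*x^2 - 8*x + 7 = 9*a^3 + a^2*(55 - 18*x) + a*(9*x^2 - 56*x + 6) + x^2 - 6*x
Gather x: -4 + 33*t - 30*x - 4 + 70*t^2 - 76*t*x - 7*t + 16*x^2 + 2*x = 70*t^2 + 26*t + 16*x^2 + x*(-76*t - 28) - 8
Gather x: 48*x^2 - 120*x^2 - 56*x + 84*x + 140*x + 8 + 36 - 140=-72*x^2 + 168*x - 96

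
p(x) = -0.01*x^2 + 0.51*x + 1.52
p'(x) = 0.51 - 0.02*x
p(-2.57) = 0.14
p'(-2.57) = 0.56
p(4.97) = 3.81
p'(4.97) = 0.41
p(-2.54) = 0.16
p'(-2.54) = 0.56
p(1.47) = 2.25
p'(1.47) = 0.48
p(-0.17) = 1.43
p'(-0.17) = 0.51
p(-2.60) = 0.13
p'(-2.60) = 0.56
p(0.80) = 1.92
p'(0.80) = 0.49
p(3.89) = 3.35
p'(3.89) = 0.43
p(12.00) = 6.20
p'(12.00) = 0.27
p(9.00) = 5.30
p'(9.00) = 0.33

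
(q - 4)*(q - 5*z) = q^2 - 5*q*z - 4*q + 20*z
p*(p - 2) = p^2 - 2*p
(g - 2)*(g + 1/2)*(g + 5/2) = g^3 + g^2 - 19*g/4 - 5/2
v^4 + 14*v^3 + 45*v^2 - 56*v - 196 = (v - 2)*(v + 2)*(v + 7)^2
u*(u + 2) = u^2 + 2*u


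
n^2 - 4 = (n - 2)*(n + 2)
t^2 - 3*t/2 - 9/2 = (t - 3)*(t + 3/2)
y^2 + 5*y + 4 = (y + 1)*(y + 4)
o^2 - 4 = (o - 2)*(o + 2)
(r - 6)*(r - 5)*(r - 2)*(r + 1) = r^4 - 12*r^3 + 39*r^2 - 8*r - 60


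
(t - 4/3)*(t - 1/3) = t^2 - 5*t/3 + 4/9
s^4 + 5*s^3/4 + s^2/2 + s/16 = s*(s + 1/4)*(s + 1/2)^2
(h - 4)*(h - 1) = h^2 - 5*h + 4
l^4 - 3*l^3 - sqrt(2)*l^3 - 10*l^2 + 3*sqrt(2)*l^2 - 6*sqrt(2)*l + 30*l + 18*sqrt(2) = (l - 3)*(l - 3*sqrt(2))*(l + sqrt(2))^2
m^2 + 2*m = m*(m + 2)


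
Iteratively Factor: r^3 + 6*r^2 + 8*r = (r + 4)*(r^2 + 2*r) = r*(r + 4)*(r + 2)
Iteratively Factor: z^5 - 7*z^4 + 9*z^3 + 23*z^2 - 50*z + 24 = (z - 4)*(z^4 - 3*z^3 - 3*z^2 + 11*z - 6) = (z - 4)*(z + 2)*(z^3 - 5*z^2 + 7*z - 3) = (z - 4)*(z - 1)*(z + 2)*(z^2 - 4*z + 3) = (z - 4)*(z - 1)^2*(z + 2)*(z - 3)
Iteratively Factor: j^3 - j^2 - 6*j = (j)*(j^2 - j - 6) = j*(j + 2)*(j - 3)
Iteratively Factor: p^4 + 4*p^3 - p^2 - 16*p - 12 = (p + 1)*(p^3 + 3*p^2 - 4*p - 12) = (p + 1)*(p + 2)*(p^2 + p - 6) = (p + 1)*(p + 2)*(p + 3)*(p - 2)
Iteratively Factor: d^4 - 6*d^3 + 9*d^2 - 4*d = (d - 1)*(d^3 - 5*d^2 + 4*d) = (d - 4)*(d - 1)*(d^2 - d) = d*(d - 4)*(d - 1)*(d - 1)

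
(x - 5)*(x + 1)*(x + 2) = x^3 - 2*x^2 - 13*x - 10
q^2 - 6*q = q*(q - 6)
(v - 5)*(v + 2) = v^2 - 3*v - 10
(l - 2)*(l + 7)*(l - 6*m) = l^3 - 6*l^2*m + 5*l^2 - 30*l*m - 14*l + 84*m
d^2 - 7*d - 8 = (d - 8)*(d + 1)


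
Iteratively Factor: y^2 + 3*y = (y)*(y + 3)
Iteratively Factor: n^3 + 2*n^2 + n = (n + 1)*(n^2 + n) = (n + 1)^2*(n)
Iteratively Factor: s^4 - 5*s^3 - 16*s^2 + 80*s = (s - 5)*(s^3 - 16*s) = (s - 5)*(s + 4)*(s^2 - 4*s) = s*(s - 5)*(s + 4)*(s - 4)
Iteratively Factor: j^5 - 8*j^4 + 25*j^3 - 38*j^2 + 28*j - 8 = (j - 2)*(j^4 - 6*j^3 + 13*j^2 - 12*j + 4) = (j - 2)*(j - 1)*(j^3 - 5*j^2 + 8*j - 4) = (j - 2)*(j - 1)^2*(j^2 - 4*j + 4) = (j - 2)^2*(j - 1)^2*(j - 2)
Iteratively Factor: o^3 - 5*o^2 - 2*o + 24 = (o + 2)*(o^2 - 7*o + 12) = (o - 4)*(o + 2)*(o - 3)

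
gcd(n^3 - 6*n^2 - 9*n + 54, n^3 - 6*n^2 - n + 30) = n - 3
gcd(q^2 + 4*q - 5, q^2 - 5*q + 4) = q - 1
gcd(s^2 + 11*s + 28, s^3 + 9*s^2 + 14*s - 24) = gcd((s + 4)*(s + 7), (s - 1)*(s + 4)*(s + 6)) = s + 4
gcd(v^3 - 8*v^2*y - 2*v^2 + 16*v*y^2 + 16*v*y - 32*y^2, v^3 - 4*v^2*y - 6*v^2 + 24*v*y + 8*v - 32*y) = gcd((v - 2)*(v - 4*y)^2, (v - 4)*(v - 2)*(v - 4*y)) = -v^2 + 4*v*y + 2*v - 8*y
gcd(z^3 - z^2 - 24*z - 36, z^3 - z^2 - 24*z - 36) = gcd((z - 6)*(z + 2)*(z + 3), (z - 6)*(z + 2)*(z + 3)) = z^3 - z^2 - 24*z - 36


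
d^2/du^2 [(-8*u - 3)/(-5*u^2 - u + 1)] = 2*((8*u + 3)*(10*u + 1)^2 - (120*u + 23)*(5*u^2 + u - 1))/(5*u^2 + u - 1)^3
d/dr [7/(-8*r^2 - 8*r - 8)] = 7*(2*r + 1)/(8*(r^2 + r + 1)^2)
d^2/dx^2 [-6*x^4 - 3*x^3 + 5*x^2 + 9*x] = -72*x^2 - 18*x + 10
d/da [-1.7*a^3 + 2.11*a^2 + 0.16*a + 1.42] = -5.1*a^2 + 4.22*a + 0.16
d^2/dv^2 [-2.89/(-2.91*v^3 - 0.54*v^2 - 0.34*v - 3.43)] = (-(50.4594*v + 3.1212)*(2.91*v^3 + 0.54*v^2 + 0.34*v + 3.43) + 2.89*(8.73*v^2 + 1.08*v + 0.34)*(17.46*v^2 + 2.16*v + 0.68))/(2.91*v^3 + 0.54*v^2 + 0.34*v + 3.43)^3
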